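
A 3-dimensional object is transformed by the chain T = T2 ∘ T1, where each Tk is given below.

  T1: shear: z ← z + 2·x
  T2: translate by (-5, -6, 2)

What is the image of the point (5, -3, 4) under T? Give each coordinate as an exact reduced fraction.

T(p) = (0, -9, 16)

T1 shear: z ← z + 2·x: (5, -3, 4) → (5, -3, 14)
T2 translate by (-5, -6, 2): (5, -3, 14) → (0, -9, 16)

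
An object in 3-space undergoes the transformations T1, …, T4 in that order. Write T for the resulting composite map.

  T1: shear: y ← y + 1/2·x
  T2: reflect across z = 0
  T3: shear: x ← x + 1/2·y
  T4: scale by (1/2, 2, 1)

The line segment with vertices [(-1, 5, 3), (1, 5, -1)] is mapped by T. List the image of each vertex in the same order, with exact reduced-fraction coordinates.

T1 shear: y ← y + 1/2·x: (-1, 5, 3) → (-1, 9/2, 3); (1, 5, -1) → (1, 11/2, -1)
T2 reflect across z = 0: (-1, 9/2, 3) → (-1, 9/2, -3); (1, 11/2, -1) → (1, 11/2, 1)
T3 shear: x ← x + 1/2·y: (-1, 9/2, -3) → (5/4, 9/2, -3); (1, 11/2, 1) → (15/4, 11/2, 1)
T4 scale by (1/2, 2, 1): (5/4, 9/2, -3) → (5/8, 9, -3); (15/4, 11/2, 1) → (15/8, 11, 1)

image vertices: (5/8, 9, -3), (15/8, 11, 1)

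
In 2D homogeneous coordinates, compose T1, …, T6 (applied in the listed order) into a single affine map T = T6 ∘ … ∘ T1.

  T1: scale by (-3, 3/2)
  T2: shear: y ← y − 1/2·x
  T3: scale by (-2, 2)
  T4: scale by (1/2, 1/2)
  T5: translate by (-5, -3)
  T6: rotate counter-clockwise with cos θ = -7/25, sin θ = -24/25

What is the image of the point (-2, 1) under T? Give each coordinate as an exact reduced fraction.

T(p) = (-31/25, 591/50)

T1 scale by (-3, 3/2): (-2, 1) → (6, 3/2)
T2 shear: y ← y − 1/2·x: (6, 3/2) → (6, -3/2)
T3 scale by (-2, 2): (6, -3/2) → (-12, -3)
T4 scale by (1/2, 1/2): (-12, -3) → (-6, -3/2)
T5 translate by (-5, -3): (-6, -3/2) → (-11, -9/2)
T6 rotate counter-clockwise with cos θ = -7/25, sin θ = -24/25: (-11, -9/2) → (-31/25, 591/50)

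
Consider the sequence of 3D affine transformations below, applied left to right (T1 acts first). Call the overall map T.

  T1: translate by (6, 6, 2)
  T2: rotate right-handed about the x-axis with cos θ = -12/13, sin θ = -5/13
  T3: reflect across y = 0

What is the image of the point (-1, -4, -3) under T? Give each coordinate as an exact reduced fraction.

T(p) = (5, 29/13, 2/13)

T1 translate by (6, 6, 2): (-1, -4, -3) → (5, 2, -1)
T2 rotate right-handed about the x-axis with cos θ = -12/13, sin θ = -5/13: (5, 2, -1) → (5, -29/13, 2/13)
T3 reflect across y = 0: (5, -29/13, 2/13) → (5, 29/13, 2/13)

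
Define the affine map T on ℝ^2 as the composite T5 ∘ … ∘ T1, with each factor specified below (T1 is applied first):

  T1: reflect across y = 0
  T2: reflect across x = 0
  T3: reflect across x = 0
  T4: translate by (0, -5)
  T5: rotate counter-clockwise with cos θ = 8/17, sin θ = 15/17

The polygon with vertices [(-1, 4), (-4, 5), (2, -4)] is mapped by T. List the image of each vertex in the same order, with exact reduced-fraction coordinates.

image vertices: (127/17, -87/17), (118/17, -140/17), (31/17, 22/17)

T1 reflect across y = 0: (-1, 4) → (-1, -4); (-4, 5) → (-4, -5); (2, -4) → (2, 4)
T2 reflect across x = 0: (-1, -4) → (1, -4); (-4, -5) → (4, -5); (2, 4) → (-2, 4)
T3 reflect across x = 0: (1, -4) → (-1, -4); (4, -5) → (-4, -5); (-2, 4) → (2, 4)
T4 translate by (0, -5): (-1, -4) → (-1, -9); (-4, -5) → (-4, -10); (2, 4) → (2, -1)
T5 rotate counter-clockwise with cos θ = 8/17, sin θ = 15/17: (-1, -9) → (127/17, -87/17); (-4, -10) → (118/17, -140/17); (2, -1) → (31/17, 22/17)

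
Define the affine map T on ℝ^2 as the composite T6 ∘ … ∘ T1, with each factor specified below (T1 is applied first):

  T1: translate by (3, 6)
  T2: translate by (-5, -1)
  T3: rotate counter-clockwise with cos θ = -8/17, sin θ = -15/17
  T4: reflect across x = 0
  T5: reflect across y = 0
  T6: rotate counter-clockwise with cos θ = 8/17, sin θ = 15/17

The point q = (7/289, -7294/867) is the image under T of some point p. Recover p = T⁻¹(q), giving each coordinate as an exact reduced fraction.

T1 = [1 0 3; 0 1 6; 0 0 1]
T2·T1 = [1 0 -2; 0 1 5; 0 0 1]
T3·…·T1 = [-8/17 15/17 91/17; -15/17 -8/17 -10/17; 0 0 1]
T4·…·T1 = [8/17 -15/17 -91/17; -15/17 -8/17 -10/17; 0 0 1]
T5·…·T1 = [8/17 -15/17 -91/17; 15/17 8/17 10/17; 0 0 1]
T6·…·T1 = [-161/289 -240/289 -878/289; 240/289 -161/289 -1285/289; 0 0 1]
det M = 1; M⁻¹ = [-161/289 240/289 2; -240/289 -161/289 -5; 0 0 1]
M⁻¹ · (7/289, -7294/867)ᵀ = (-5, -1/3)ᵀ

p = (-5, -1/3)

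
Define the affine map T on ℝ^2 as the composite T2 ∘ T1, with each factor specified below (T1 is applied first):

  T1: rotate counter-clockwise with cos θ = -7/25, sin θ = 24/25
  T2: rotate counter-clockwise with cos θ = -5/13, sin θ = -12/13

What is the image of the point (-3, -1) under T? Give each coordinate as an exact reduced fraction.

T1 rotate counter-clockwise with cos θ = -7/25, sin θ = 24/25: (-3, -1) → (9/5, -13/5)
T2 rotate counter-clockwise with cos θ = -5/13, sin θ = -12/13: (9/5, -13/5) → (-201/65, -43/65)

T(p) = (-201/65, -43/65)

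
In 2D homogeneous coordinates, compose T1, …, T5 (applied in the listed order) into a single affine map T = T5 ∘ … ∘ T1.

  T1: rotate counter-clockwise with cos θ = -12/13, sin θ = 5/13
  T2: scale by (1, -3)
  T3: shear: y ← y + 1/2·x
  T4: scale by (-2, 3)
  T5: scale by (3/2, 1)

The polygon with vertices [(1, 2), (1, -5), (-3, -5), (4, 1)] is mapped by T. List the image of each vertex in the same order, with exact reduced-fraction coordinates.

T1 rotate counter-clockwise with cos θ = -12/13, sin θ = 5/13: (1, 2) → (-22/13, -19/13); (1, -5) → (1, 5); (-3, -5) → (61/13, 45/13); (4, 1) → (-53/13, 8/13)
T2 scale by (1, -3): (-22/13, -19/13) → (-22/13, 57/13); (1, 5) → (1, -15); (61/13, 45/13) → (61/13, -135/13); (-53/13, 8/13) → (-53/13, -24/13)
T3 shear: y ← y + 1/2·x: (-22/13, 57/13) → (-22/13, 46/13); (1, -15) → (1, -29/2); (61/13, -135/13) → (61/13, -209/26); (-53/13, -24/13) → (-53/13, -101/26)
T4 scale by (-2, 3): (-22/13, 46/13) → (44/13, 138/13); (1, -29/2) → (-2, -87/2); (61/13, -209/26) → (-122/13, -627/26); (-53/13, -101/26) → (106/13, -303/26)
T5 scale by (3/2, 1): (44/13, 138/13) → (66/13, 138/13); (-2, -87/2) → (-3, -87/2); (-122/13, -627/26) → (-183/13, -627/26); (106/13, -303/26) → (159/13, -303/26)

image vertices: (66/13, 138/13), (-3, -87/2), (-183/13, -627/26), (159/13, -303/26)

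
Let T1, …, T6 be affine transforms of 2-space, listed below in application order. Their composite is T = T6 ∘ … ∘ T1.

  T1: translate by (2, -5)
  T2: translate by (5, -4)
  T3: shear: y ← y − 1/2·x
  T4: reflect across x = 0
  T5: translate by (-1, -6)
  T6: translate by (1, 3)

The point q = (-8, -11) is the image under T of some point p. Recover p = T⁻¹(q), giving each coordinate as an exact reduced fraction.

T1 = [1 0 2; 0 1 -5; 0 0 1]
T2·T1 = [1 0 7; 0 1 -9; 0 0 1]
T3·…·T1 = [1 0 7; -1/2 1 -25/2; 0 0 1]
T4·…·T1 = [-1 0 -7; -1/2 1 -25/2; 0 0 1]
T5·…·T1 = [-1 0 -8; -1/2 1 -37/2; 0 0 1]
T6·…·T1 = [-1 0 -7; -1/2 1 -31/2; 0 0 1]
det M = -1; M⁻¹ = [-1 0 -7; -1/2 1 12; 0 0 1]
M⁻¹ · (-8, -11)ᵀ = (1, 5)ᵀ

p = (1, 5)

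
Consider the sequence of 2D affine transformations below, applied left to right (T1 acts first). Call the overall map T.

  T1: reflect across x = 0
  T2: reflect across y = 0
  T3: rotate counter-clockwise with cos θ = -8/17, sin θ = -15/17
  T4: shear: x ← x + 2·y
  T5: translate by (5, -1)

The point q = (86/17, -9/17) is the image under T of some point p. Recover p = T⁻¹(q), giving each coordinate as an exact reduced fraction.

p = (0, 1)

T1 = [-1 0 0; 0 1 0; 0 0 1]
T2·T1 = [-1 0 0; 0 -1 0; 0 0 1]
T3·…·T1 = [8/17 -15/17 0; 15/17 8/17 0; 0 0 1]
T4·…·T1 = [38/17 1/17 0; 15/17 8/17 0; 0 0 1]
T5·…·T1 = [38/17 1/17 5; 15/17 8/17 -1; 0 0 1]
det M = 1; M⁻¹ = [8/17 -1/17 -41/17; -15/17 38/17 113/17; 0 0 1]
M⁻¹ · (86/17, -9/17)ᵀ = (0, 1)ᵀ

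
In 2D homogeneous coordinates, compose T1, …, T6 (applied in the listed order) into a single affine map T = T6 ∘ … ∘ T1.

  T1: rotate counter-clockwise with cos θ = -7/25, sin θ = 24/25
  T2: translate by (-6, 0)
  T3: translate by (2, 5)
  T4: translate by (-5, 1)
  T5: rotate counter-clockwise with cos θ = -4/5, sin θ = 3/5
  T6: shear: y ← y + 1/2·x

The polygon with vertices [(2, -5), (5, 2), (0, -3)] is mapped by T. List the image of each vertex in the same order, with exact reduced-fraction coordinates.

T1 rotate counter-clockwise with cos θ = -7/25, sin θ = 24/25: (2, -5) → (106/25, 83/25); (5, 2) → (-83/25, 106/25); (0, -3) → (72/25, 21/25)
T2 translate by (-6, 0): (106/25, 83/25) → (-44/25, 83/25); (-83/25, 106/25) → (-233/25, 106/25); (72/25, 21/25) → (-78/25, 21/25)
T3 translate by (2, 5): (-44/25, 83/25) → (6/25, 208/25); (-233/25, 106/25) → (-183/25, 231/25); (-78/25, 21/25) → (-28/25, 146/25)
T4 translate by (-5, 1): (6/25, 208/25) → (-119/25, 233/25); (-183/25, 231/25) → (-308/25, 256/25); (-28/25, 146/25) → (-153/25, 171/25)
T5 rotate counter-clockwise with cos θ = -4/5, sin θ = 3/5: (-119/25, 233/25) → (-223/125, -1289/125); (-308/25, 256/25) → (464/125, -1948/125); (-153/25, 171/25) → (99/125, -1143/125)
T6 shear: y ← y + 1/2·x: (-223/125, -1289/125) → (-223/125, -2801/250); (464/125, -1948/125) → (464/125, -1716/125); (99/125, -1143/125) → (99/125, -2187/250)

image vertices: (-223/125, -2801/250), (464/125, -1716/125), (99/125, -2187/250)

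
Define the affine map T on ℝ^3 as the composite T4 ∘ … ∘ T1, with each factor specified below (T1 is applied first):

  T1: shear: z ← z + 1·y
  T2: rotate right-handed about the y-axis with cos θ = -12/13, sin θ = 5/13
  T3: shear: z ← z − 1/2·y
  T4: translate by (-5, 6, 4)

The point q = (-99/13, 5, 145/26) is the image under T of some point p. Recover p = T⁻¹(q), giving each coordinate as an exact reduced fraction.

T1 = [1 0 0 0; 0 1 0 0; 0 1 1 0; 0 0 0 1]
T2·T1 = [-12/13 5/13 5/13 0; 0 1 0 0; -5/13 -12/13 -12/13 0; 0 0 0 1]
T3·…·T1 = [-12/13 5/13 5/13 0; 0 1 0 0; -5/13 -37/26 -12/13 0; 0 0 0 1]
T4·…·T1 = [-12/13 5/13 5/13 -5; 0 1 0 6; -5/13 -37/26 -12/13 4; 0 0 0 1]
det M = 1; M⁻¹ = [-12/13 -5/26 -5/13 -25/13; 0 1 0 -6; 5/13 -19/13 -12/13 187/13; 0 0 0 1]
M⁻¹ · (-99/13, 5, 145/26)ᵀ = (2, -1, -1)ᵀ

p = (2, -1, -1)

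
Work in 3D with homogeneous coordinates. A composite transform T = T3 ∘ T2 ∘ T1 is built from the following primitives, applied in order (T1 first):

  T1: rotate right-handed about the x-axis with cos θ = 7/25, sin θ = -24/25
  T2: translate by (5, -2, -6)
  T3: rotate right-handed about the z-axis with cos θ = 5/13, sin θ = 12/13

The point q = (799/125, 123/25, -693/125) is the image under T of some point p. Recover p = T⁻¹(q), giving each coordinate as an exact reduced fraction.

T1 = [1 0 0 0; 0 7/25 24/25 0; 0 -24/25 7/25 0; 0 0 0 1]
T2·T1 = [1 0 0 5; 0 7/25 24/25 -2; 0 -24/25 7/25 -6; 0 0 0 1]
T3·…·T1 = [5/13 -84/325 -288/325 49/13; 12/13 7/65 24/65 50/13; 0 -24/25 7/25 -6; 0 0 0 1]
det M = 1; M⁻¹ = [5/13 12/13 0 -5; -84/325 7/65 -24/25 -26/5; -288/325 24/65 7/25 18/5; 0 0 0 1]
M⁻¹ · (799/125, 123/25, -693/125)ᵀ = (2, -1, -9/5)ᵀ

p = (2, -1, -9/5)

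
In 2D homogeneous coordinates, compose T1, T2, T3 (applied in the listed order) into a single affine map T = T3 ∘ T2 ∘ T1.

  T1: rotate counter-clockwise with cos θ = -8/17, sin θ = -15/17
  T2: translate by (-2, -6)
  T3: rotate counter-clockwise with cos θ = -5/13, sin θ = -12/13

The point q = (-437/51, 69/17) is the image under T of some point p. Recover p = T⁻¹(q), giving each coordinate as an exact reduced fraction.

T1 = [-8/17 15/17 0; -15/17 -8/17 0; 0 0 1]
T2·T1 = [-8/17 15/17 -2; -15/17 -8/17 -6; 0 0 1]
T3·…·T1 = [-140/221 -171/221 -62/13; 171/221 -140/221 54/13; 0 0 1]
det M = 1; M⁻¹ = [-140/221 171/221 -106/17; -171/221 -140/221 -18/17; 0 0 1]
M⁻¹ · (-437/51, 69/17)ᵀ = (7/3, 3)ᵀ

p = (7/3, 3)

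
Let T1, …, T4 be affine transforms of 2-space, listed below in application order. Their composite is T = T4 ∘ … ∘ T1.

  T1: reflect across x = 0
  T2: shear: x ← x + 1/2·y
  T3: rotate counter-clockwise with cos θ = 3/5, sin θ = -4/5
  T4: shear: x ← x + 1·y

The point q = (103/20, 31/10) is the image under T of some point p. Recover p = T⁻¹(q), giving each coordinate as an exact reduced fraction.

p = (3, 7/2)

T1 = [-1 0 0; 0 1 0; 0 0 1]
T2·T1 = [-1 1/2 0; 0 1 0; 0 0 1]
T3·…·T1 = [-3/5 11/10 0; 4/5 1/5 0; 0 0 1]
T4·…·T1 = [1/5 13/10 0; 4/5 1/5 0; 0 0 1]
det M = -1; M⁻¹ = [-1/5 13/10 0; 4/5 -1/5 0; 0 0 1]
M⁻¹ · (103/20, 31/10)ᵀ = (3, 7/2)ᵀ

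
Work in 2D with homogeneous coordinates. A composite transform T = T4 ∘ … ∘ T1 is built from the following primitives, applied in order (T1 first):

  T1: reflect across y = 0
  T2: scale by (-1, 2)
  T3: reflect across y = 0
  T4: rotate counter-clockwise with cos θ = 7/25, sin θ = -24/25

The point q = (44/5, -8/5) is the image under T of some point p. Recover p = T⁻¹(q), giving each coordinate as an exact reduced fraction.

T1 = [1 0 0; 0 -1 0; 0 0 1]
T2·T1 = [-1 0 0; 0 -2 0; 0 0 1]
T3·…·T1 = [-1 0 0; 0 2 0; 0 0 1]
T4·…·T1 = [-7/25 48/25 0; 24/25 14/25 0; 0 0 1]
det M = -2; M⁻¹ = [-7/25 24/25 0; 12/25 7/50 0; 0 0 1]
M⁻¹ · (44/5, -8/5)ᵀ = (-4, 4)ᵀ

p = (-4, 4)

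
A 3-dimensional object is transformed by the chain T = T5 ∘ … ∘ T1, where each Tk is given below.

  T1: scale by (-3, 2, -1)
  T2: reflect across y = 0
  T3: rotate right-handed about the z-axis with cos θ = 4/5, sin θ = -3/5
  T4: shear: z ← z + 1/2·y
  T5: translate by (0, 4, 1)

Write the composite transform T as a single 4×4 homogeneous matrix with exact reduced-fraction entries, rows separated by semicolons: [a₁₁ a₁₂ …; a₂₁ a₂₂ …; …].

T = [-12/5 -6/5 0 0; 9/5 -8/5 0 4; 9/10 -4/5 -1 1; 0 0 0 1]

T1 = [-3 0 0 0; 0 2 0 0; 0 0 -1 0; 0 0 0 1]
T2·T1 = [-3 0 0 0; 0 -2 0 0; 0 0 -1 0; 0 0 0 1]
T3·…·T1 = [-12/5 -6/5 0 0; 9/5 -8/5 0 0; 0 0 -1 0; 0 0 0 1]
T4·…·T1 = [-12/5 -6/5 0 0; 9/5 -8/5 0 0; 9/10 -4/5 -1 0; 0 0 0 1]
T5·…·T1 = [-12/5 -6/5 0 0; 9/5 -8/5 0 4; 9/10 -4/5 -1 1; 0 0 0 1]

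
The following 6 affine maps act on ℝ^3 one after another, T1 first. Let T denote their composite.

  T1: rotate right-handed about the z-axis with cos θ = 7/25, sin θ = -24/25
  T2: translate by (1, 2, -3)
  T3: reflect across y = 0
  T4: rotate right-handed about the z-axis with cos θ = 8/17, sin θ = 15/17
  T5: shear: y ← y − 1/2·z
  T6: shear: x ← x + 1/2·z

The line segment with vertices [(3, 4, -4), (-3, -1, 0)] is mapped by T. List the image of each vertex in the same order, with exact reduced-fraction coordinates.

T1 rotate right-handed about the z-axis with cos θ = 7/25, sin θ = -24/25: (3, 4, -4) → (117/25, -44/25, -4); (-3, -1, 0) → (-9/5, 13/5, 0)
T2 translate by (1, 2, -3): (117/25, -44/25, -4) → (142/25, 6/25, -7); (-9/5, 13/5, 0) → (-4/5, 23/5, -3)
T3 reflect across y = 0: (142/25, 6/25, -7) → (142/25, -6/25, -7); (-4/5, 23/5, -3) → (-4/5, -23/5, -3)
T4 rotate right-handed about the z-axis with cos θ = 8/17, sin θ = 15/17: (142/25, -6/25, -7) → (1226/425, 2082/425, -7); (-4/5, -23/5, -3) → (313/85, -244/85, -3)
T5 shear: y ← y − 1/2·z: (1226/425, 2082/425, -7) → (1226/425, 7139/850, -7); (313/85, -244/85, -3) → (313/85, -233/170, -3)
T6 shear: x ← x + 1/2·z: (1226/425, 7139/850, -7) → (-523/850, 7139/850, -7); (313/85, -233/170, -3) → (371/170, -233/170, -3)

image vertices: (-523/850, 7139/850, -7), (371/170, -233/170, -3)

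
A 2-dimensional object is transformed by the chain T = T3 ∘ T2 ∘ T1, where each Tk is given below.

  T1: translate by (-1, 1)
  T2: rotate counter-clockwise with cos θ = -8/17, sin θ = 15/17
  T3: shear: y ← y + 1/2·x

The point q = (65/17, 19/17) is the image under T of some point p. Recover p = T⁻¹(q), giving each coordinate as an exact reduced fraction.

p = (-3/2, -4)

T1 = [1 0 -1; 0 1 1; 0 0 1]
T2·T1 = [-8/17 -15/17 -7/17; 15/17 -8/17 -23/17; 0 0 1]
T3·…·T1 = [-8/17 -15/17 -7/17; 11/17 -31/34 -53/34; 0 0 1]
det M = 1; M⁻¹ = [-31/34 15/17 1; -11/17 -8/17 -1; 0 0 1]
M⁻¹ · (65/17, 19/17)ᵀ = (-3/2, -4)ᵀ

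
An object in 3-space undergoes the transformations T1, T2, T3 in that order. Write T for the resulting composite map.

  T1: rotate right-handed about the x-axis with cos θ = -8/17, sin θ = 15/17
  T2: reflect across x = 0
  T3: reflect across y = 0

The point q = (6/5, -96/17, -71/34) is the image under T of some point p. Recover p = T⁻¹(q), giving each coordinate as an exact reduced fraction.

p = (-6/5, -9/2, -4)

T1 = [1 0 0 0; 0 -8/17 -15/17 0; 0 15/17 -8/17 0; 0 0 0 1]
T2·T1 = [-1 0 0 0; 0 -8/17 -15/17 0; 0 15/17 -8/17 0; 0 0 0 1]
T3·…·T1 = [-1 0 0 0; 0 8/17 15/17 0; 0 15/17 -8/17 0; 0 0 0 1]
det M = 1; M⁻¹ = [-1 0 0 0; 0 8/17 15/17 0; 0 15/17 -8/17 0; 0 0 0 1]
M⁻¹ · (6/5, -96/17, -71/34)ᵀ = (-6/5, -9/2, -4)ᵀ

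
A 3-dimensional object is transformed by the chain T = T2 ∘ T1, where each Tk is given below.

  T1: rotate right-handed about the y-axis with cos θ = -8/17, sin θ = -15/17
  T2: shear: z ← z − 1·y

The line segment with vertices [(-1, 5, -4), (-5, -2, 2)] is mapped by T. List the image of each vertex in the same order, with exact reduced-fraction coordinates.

T1 rotate right-handed about the y-axis with cos θ = -8/17, sin θ = -15/17: (-1, 5, -4) → (4, 5, 1); (-5, -2, 2) → (10/17, -2, -91/17)
T2 shear: z ← z − 1·y: (4, 5, 1) → (4, 5, -4); (10/17, -2, -91/17) → (10/17, -2, -57/17)

image vertices: (4, 5, -4), (10/17, -2, -57/17)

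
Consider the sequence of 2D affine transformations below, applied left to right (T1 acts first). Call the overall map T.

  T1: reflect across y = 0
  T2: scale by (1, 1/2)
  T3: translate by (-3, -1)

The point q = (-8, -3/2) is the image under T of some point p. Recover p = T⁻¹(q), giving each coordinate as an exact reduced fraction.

T1 = [1 0 0; 0 -1 0; 0 0 1]
T2·T1 = [1 0 0; 0 -1/2 0; 0 0 1]
T3·…·T1 = [1 0 -3; 0 -1/2 -1; 0 0 1]
det M = -1/2; M⁻¹ = [1 0 3; 0 -2 -2; 0 0 1]
M⁻¹ · (-8, -3/2)ᵀ = (-5, 1)ᵀ

p = (-5, 1)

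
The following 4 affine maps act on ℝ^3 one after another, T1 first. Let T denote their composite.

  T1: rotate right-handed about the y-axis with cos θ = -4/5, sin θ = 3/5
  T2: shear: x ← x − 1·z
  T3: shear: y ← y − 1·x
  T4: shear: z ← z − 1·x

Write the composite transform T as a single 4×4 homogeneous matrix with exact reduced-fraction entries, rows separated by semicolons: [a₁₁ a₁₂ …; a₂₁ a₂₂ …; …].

T1 = [-4/5 0 3/5 0; 0 1 0 0; -3/5 0 -4/5 0; 0 0 0 1]
T2·T1 = [-1/5 0 7/5 0; 0 1 0 0; -3/5 0 -4/5 0; 0 0 0 1]
T3·…·T1 = [-1/5 0 7/5 0; 1/5 1 -7/5 0; -3/5 0 -4/5 0; 0 0 0 1]
T4·…·T1 = [-1/5 0 7/5 0; 1/5 1 -7/5 0; -2/5 0 -11/5 0; 0 0 0 1]

T = [-1/5 0 7/5 0; 1/5 1 -7/5 0; -2/5 0 -11/5 0; 0 0 0 1]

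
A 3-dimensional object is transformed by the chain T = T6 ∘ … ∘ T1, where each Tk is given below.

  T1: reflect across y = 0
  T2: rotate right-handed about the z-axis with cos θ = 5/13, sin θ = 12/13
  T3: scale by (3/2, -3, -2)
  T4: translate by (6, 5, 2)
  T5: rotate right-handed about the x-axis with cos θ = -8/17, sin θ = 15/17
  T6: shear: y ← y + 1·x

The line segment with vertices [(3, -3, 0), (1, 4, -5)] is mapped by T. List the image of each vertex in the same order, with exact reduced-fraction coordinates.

image vertices: (93/26, 2209/442, -1528/221), (315/26, -749/442, 87/221)

T1 reflect across y = 0: (3, -3, 0) → (3, 3, 0); (1, 4, -5) → (1, -4, -5)
T2 rotate right-handed about the z-axis with cos θ = 5/13, sin θ = 12/13: (3, 3, 0) → (-21/13, 51/13, 0); (1, -4, -5) → (53/13, -8/13, -5)
T3 scale by (3/2, -3, -2): (-21/13, 51/13, 0) → (-63/26, -153/13, 0); (53/13, -8/13, -5) → (159/26, 24/13, 10)
T4 translate by (6, 5, 2): (-63/26, -153/13, 0) → (93/26, -88/13, 2); (159/26, 24/13, 10) → (315/26, 89/13, 12)
T5 rotate right-handed about the x-axis with cos θ = -8/17, sin θ = 15/17: (93/26, -88/13, 2) → (93/26, 314/221, -1528/221); (315/26, 89/13, 12) → (315/26, -3052/221, 87/221)
T6 shear: y ← y + 1·x: (93/26, 314/221, -1528/221) → (93/26, 2209/442, -1528/221); (315/26, -3052/221, 87/221) → (315/26, -749/442, 87/221)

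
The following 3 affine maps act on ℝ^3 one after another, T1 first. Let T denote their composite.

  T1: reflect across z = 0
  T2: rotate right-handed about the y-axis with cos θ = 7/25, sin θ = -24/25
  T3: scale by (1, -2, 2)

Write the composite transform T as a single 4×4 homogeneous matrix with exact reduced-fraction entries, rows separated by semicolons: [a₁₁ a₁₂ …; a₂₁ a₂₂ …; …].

T1 = [1 0 0 0; 0 1 0 0; 0 0 -1 0; 0 0 0 1]
T2·T1 = [7/25 0 24/25 0; 0 1 0 0; 24/25 0 -7/25 0; 0 0 0 1]
T3·…·T1 = [7/25 0 24/25 0; 0 -2 0 0; 48/25 0 -14/25 0; 0 0 0 1]

T = [7/25 0 24/25 0; 0 -2 0 0; 48/25 0 -14/25 0; 0 0 0 1]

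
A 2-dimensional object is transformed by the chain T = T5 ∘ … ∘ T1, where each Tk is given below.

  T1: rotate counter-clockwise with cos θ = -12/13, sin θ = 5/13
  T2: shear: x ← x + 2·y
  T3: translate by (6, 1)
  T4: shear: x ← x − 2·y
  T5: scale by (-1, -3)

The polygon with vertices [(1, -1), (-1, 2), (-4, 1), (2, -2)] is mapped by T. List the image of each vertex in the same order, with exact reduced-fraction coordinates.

image vertices: (-45/13, -90/13), (-54/13, 48/13), (-95/13, 57/13), (-38/13, -141/13)

T1 rotate counter-clockwise with cos θ = -12/13, sin θ = 5/13: (1, -1) → (-7/13, 17/13); (-1, 2) → (2/13, -29/13); (-4, 1) → (43/13, -32/13); (2, -2) → (-14/13, 34/13)
T2 shear: x ← x + 2·y: (-7/13, 17/13) → (27/13, 17/13); (2/13, -29/13) → (-56/13, -29/13); (43/13, -32/13) → (-21/13, -32/13); (-14/13, 34/13) → (54/13, 34/13)
T3 translate by (6, 1): (27/13, 17/13) → (105/13, 30/13); (-56/13, -29/13) → (22/13, -16/13); (-21/13, -32/13) → (57/13, -19/13); (54/13, 34/13) → (132/13, 47/13)
T4 shear: x ← x − 2·y: (105/13, 30/13) → (45/13, 30/13); (22/13, -16/13) → (54/13, -16/13); (57/13, -19/13) → (95/13, -19/13); (132/13, 47/13) → (38/13, 47/13)
T5 scale by (-1, -3): (45/13, 30/13) → (-45/13, -90/13); (54/13, -16/13) → (-54/13, 48/13); (95/13, -19/13) → (-95/13, 57/13); (38/13, 47/13) → (-38/13, -141/13)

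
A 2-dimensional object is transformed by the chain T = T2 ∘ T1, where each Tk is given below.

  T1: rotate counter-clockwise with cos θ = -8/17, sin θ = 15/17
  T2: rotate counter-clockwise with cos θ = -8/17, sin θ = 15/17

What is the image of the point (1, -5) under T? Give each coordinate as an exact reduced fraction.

T(p) = (-1361/289, 565/289)

T1 rotate counter-clockwise with cos θ = -8/17, sin θ = 15/17: (1, -5) → (67/17, 55/17)
T2 rotate counter-clockwise with cos θ = -8/17, sin θ = 15/17: (67/17, 55/17) → (-1361/289, 565/289)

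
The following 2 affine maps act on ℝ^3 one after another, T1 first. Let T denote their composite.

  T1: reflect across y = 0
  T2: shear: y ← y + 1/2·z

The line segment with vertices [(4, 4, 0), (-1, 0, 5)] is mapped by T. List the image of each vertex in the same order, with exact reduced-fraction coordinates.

T1 reflect across y = 0: (4, 4, 0) → (4, -4, 0); (-1, 0, 5) → (-1, 0, 5)
T2 shear: y ← y + 1/2·z: (4, -4, 0) → (4, -4, 0); (-1, 0, 5) → (-1, 5/2, 5)

image vertices: (4, -4, 0), (-1, 5/2, 5)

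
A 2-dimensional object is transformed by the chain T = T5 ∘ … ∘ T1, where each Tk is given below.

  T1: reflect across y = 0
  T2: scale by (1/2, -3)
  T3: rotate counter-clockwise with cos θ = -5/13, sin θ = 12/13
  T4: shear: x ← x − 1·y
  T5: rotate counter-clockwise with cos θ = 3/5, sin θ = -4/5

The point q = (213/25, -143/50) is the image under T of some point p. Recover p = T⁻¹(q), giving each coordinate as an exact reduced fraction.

p = (-1/5, -9/2)

T1 = [1 0 0; 0 -1 0; 0 0 1]
T2·T1 = [1/2 0 0; 0 3 0; 0 0 1]
T3·…·T1 = [-5/26 -36/13 0; 6/13 -15/13 0; 0 0 1]
T4·…·T1 = [-17/26 -21/13 0; 6/13 -15/13 0; 0 0 1]
T5·…·T1 = [-3/130 -123/65 0; 4/5 3/5 0; 0 0 1]
det M = 3/2; M⁻¹ = [2/5 82/65 0; -8/15 -1/65 0; 0 0 1]
M⁻¹ · (213/25, -143/50)ᵀ = (-1/5, -9/2)ᵀ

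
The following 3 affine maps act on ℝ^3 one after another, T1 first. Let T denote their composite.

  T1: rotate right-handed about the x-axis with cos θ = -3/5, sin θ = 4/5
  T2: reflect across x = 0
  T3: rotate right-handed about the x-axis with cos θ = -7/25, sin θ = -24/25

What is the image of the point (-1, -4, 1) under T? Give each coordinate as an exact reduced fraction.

T(p) = (1, -512/125, -59/125)

T1 rotate right-handed about the x-axis with cos θ = -3/5, sin θ = 4/5: (-1, -4, 1) → (-1, 8/5, -19/5)
T2 reflect across x = 0: (-1, 8/5, -19/5) → (1, 8/5, -19/5)
T3 rotate right-handed about the x-axis with cos θ = -7/25, sin θ = -24/25: (1, 8/5, -19/5) → (1, -512/125, -59/125)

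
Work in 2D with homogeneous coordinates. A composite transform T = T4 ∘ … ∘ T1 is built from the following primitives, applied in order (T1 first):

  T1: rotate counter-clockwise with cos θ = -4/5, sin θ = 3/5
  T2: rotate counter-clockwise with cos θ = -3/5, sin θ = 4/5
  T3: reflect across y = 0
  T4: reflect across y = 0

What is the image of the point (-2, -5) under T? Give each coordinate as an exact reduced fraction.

T(p) = (-5, 2)

T1 rotate counter-clockwise with cos θ = -4/5, sin θ = 3/5: (-2, -5) → (23/5, 14/5)
T2 rotate counter-clockwise with cos θ = -3/5, sin θ = 4/5: (23/5, 14/5) → (-5, 2)
T3 reflect across y = 0: (-5, 2) → (-5, -2)
T4 reflect across y = 0: (-5, -2) → (-5, 2)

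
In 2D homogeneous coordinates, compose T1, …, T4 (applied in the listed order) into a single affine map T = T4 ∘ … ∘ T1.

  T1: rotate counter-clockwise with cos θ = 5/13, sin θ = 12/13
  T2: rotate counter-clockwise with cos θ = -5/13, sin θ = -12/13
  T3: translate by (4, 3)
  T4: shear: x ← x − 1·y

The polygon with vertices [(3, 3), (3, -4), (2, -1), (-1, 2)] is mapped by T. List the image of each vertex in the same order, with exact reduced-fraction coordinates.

image vertices: (889/169, 504/169), (882/169, -329/169), (646/169, 148/169), (-68/169, 865/169)

T1 rotate counter-clockwise with cos θ = 5/13, sin θ = 12/13: (3, 3) → (-21/13, 51/13); (3, -4) → (63/13, 16/13); (2, -1) → (22/13, 19/13); (-1, 2) → (-29/13, -2/13)
T2 rotate counter-clockwise with cos θ = -5/13, sin θ = -12/13: (-21/13, 51/13) → (717/169, -3/169); (63/13, 16/13) → (-123/169, -836/169); (22/13, 19/13) → (118/169, -359/169); (-29/13, -2/13) → (121/169, 358/169)
T3 translate by (4, 3): (717/169, -3/169) → (1393/169, 504/169); (-123/169, -836/169) → (553/169, -329/169); (118/169, -359/169) → (794/169, 148/169); (121/169, 358/169) → (797/169, 865/169)
T4 shear: x ← x − 1·y: (1393/169, 504/169) → (889/169, 504/169); (553/169, -329/169) → (882/169, -329/169); (794/169, 148/169) → (646/169, 148/169); (797/169, 865/169) → (-68/169, 865/169)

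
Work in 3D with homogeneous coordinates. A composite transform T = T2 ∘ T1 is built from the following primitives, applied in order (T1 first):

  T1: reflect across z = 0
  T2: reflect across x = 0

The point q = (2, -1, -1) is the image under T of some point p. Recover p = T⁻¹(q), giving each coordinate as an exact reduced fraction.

T1 = [1 0 0 0; 0 1 0 0; 0 0 -1 0; 0 0 0 1]
T2·T1 = [-1 0 0 0; 0 1 0 0; 0 0 -1 0; 0 0 0 1]
det M = 1; M⁻¹ = [-1 0 0 0; 0 1 0 0; 0 0 -1 0; 0 0 0 1]
M⁻¹ · (2, -1, -1)ᵀ = (-2, -1, 1)ᵀ

p = (-2, -1, 1)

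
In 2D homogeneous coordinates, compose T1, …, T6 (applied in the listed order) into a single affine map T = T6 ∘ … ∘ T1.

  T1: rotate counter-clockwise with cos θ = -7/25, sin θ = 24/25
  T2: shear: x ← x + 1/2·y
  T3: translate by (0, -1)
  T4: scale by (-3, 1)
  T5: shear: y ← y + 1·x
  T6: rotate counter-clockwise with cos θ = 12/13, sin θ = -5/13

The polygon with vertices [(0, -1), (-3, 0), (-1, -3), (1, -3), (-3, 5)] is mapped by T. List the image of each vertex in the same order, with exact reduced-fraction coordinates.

image vertices: (-597/130, -1587/650), (56/65, -849/325), (-1637/130, -3927/650), (-349/26, -639/130), (219/10, 249/50)

T1 rotate counter-clockwise with cos θ = -7/25, sin θ = 24/25: (0, -1) → (24/25, 7/25); (-3, 0) → (21/25, -72/25); (-1, -3) → (79/25, -3/25); (1, -3) → (13/5, 9/5); (-3, 5) → (-99/25, -107/25)
T2 shear: x ← x + 1/2·y: (24/25, 7/25) → (11/10, 7/25); (21/25, -72/25) → (-3/5, -72/25); (79/25, -3/25) → (31/10, -3/25); (13/5, 9/5) → (7/2, 9/5); (-99/25, -107/25) → (-61/10, -107/25)
T3 translate by (0, -1): (11/10, 7/25) → (11/10, -18/25); (-3/5, -72/25) → (-3/5, -97/25); (31/10, -3/25) → (31/10, -28/25); (7/2, 9/5) → (7/2, 4/5); (-61/10, -107/25) → (-61/10, -132/25)
T4 scale by (-3, 1): (11/10, -18/25) → (-33/10, -18/25); (-3/5, -97/25) → (9/5, -97/25); (31/10, -28/25) → (-93/10, -28/25); (7/2, 4/5) → (-21/2, 4/5); (-61/10, -132/25) → (183/10, -132/25)
T5 shear: y ← y + 1·x: (-33/10, -18/25) → (-33/10, -201/50); (9/5, -97/25) → (9/5, -52/25); (-93/10, -28/25) → (-93/10, -521/50); (-21/2, 4/5) → (-21/2, -97/10); (183/10, -132/25) → (183/10, 651/50)
T6 rotate counter-clockwise with cos θ = 12/13, sin θ = -5/13: (-33/10, -201/50) → (-597/130, -1587/650); (9/5, -52/25) → (56/65, -849/325); (-93/10, -521/50) → (-1637/130, -3927/650); (-21/2, -97/10) → (-349/26, -639/130); (183/10, 651/50) → (219/10, 249/50)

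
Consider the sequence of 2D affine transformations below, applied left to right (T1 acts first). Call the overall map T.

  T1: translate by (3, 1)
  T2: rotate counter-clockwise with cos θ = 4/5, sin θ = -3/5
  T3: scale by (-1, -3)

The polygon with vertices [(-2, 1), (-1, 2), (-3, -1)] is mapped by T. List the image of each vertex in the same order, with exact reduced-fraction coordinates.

image vertices: (-2, -3), (-17/5, -18/5), (0, 0)

T1 translate by (3, 1): (-2, 1) → (1, 2); (-1, 2) → (2, 3); (-3, -1) → (0, 0)
T2 rotate counter-clockwise with cos θ = 4/5, sin θ = -3/5: (1, 2) → (2, 1); (2, 3) → (17/5, 6/5); (0, 0) → (0, 0)
T3 scale by (-1, -3): (2, 1) → (-2, -3); (17/5, 6/5) → (-17/5, -18/5); (0, 0) → (0, 0)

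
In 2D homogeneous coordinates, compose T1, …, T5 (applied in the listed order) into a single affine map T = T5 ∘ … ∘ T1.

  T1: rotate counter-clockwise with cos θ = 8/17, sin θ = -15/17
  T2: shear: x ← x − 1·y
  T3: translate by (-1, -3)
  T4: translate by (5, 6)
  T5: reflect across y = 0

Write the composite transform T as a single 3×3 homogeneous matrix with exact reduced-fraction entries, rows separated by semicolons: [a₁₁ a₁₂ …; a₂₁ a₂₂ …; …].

T1 = [8/17 15/17 0; -15/17 8/17 0; 0 0 1]
T2·T1 = [23/17 7/17 0; -15/17 8/17 0; 0 0 1]
T3·…·T1 = [23/17 7/17 -1; -15/17 8/17 -3; 0 0 1]
T4·…·T1 = [23/17 7/17 4; -15/17 8/17 3; 0 0 1]
T5·…·T1 = [23/17 7/17 4; 15/17 -8/17 -3; 0 0 1]

T = [23/17 7/17 4; 15/17 -8/17 -3; 0 0 1]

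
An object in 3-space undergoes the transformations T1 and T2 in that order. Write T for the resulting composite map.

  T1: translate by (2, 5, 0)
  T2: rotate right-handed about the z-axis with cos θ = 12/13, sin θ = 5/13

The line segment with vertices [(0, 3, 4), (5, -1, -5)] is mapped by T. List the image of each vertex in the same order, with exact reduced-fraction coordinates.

image vertices: (-16/13, 106/13, 4), (64/13, 83/13, -5)

T1 translate by (2, 5, 0): (0, 3, 4) → (2, 8, 4); (5, -1, -5) → (7, 4, -5)
T2 rotate right-handed about the z-axis with cos θ = 12/13, sin θ = 5/13: (2, 8, 4) → (-16/13, 106/13, 4); (7, 4, -5) → (64/13, 83/13, -5)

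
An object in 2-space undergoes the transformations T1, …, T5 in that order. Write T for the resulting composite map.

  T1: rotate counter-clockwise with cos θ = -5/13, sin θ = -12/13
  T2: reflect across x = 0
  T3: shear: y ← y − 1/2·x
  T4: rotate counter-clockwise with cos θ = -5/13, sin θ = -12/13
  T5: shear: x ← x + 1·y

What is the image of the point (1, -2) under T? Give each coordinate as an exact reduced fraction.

T1 rotate counter-clockwise with cos θ = -5/13, sin θ = -12/13: (1, -2) → (-29/13, -2/13)
T2 reflect across x = 0: (-29/13, -2/13) → (29/13, -2/13)
T3 shear: y ← y − 1/2·x: (29/13, -2/13) → (29/13, -33/26)
T4 rotate counter-clockwise with cos θ = -5/13, sin θ = -12/13: (29/13, -33/26) → (-343/169, -531/338)
T5 shear: x ← x + 1·y: (-343/169, -531/338) → (-1217/338, -531/338)

T(p) = (-1217/338, -531/338)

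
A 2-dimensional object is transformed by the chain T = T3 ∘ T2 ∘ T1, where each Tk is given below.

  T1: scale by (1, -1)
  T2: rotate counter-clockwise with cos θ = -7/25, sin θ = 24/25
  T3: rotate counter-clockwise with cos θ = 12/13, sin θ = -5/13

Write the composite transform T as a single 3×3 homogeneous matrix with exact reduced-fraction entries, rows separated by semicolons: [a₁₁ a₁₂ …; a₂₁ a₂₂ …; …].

T1 = [1 0 0; 0 -1 0; 0 0 1]
T2·T1 = [-7/25 24/25 0; 24/25 7/25 0; 0 0 1]
T3·…·T1 = [36/325 323/325 0; 323/325 -36/325 0; 0 0 1]

T = [36/325 323/325 0; 323/325 -36/325 0; 0 0 1]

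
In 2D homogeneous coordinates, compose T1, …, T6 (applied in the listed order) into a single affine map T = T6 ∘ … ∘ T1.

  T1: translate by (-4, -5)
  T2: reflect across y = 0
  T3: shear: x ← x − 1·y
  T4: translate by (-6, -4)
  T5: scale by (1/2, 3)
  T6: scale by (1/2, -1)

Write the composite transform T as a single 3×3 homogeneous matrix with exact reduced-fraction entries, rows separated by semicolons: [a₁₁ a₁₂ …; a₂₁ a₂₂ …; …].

T = [1/4 1/4 -15/4; 0 3 -3; 0 0 1]

T1 = [1 0 -4; 0 1 -5; 0 0 1]
T2·T1 = [1 0 -4; 0 -1 5; 0 0 1]
T3·…·T1 = [1 1 -9; 0 -1 5; 0 0 1]
T4·…·T1 = [1 1 -15; 0 -1 1; 0 0 1]
T5·…·T1 = [1/2 1/2 -15/2; 0 -3 3; 0 0 1]
T6·…·T1 = [1/4 1/4 -15/4; 0 3 -3; 0 0 1]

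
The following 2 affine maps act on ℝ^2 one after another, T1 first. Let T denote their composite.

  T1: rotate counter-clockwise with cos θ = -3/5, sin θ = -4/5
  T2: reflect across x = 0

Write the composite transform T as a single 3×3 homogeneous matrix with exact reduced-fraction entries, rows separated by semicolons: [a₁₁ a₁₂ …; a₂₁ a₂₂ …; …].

T = [3/5 -4/5 0; -4/5 -3/5 0; 0 0 1]

T1 = [-3/5 4/5 0; -4/5 -3/5 0; 0 0 1]
T2·T1 = [3/5 -4/5 0; -4/5 -3/5 0; 0 0 1]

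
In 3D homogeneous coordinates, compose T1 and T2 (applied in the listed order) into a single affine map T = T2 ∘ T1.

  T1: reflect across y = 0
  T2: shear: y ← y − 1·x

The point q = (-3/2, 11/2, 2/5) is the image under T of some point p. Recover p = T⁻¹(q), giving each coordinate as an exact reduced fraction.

T1 = [1 0 0 0; 0 -1 0 0; 0 0 1 0; 0 0 0 1]
T2·T1 = [1 0 0 0; -1 -1 0 0; 0 0 1 0; 0 0 0 1]
det M = -1; M⁻¹ = [1 0 0 0; -1 -1 0 0; 0 0 1 0; 0 0 0 1]
M⁻¹ · (-3/2, 11/2, 2/5)ᵀ = (-3/2, -4, 2/5)ᵀ

p = (-3/2, -4, 2/5)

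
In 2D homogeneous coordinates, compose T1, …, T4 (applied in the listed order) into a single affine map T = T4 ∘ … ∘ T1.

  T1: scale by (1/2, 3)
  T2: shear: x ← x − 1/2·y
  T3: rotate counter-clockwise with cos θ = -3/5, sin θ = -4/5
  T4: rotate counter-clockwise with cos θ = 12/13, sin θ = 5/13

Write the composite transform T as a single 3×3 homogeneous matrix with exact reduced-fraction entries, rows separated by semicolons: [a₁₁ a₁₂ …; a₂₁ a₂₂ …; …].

T1 = [1/2 0 0; 0 3 0; 0 0 1]
T2·T1 = [1/2 -3/2 0; 0 3 0; 0 0 1]
T3·…·T1 = [-3/10 33/10 0; -2/5 -3/5 0; 0 0 1]
T4·…·T1 = [-8/65 213/65 0; -63/130 93/130 0; 0 0 1]

T = [-8/65 213/65 0; -63/130 93/130 0; 0 0 1]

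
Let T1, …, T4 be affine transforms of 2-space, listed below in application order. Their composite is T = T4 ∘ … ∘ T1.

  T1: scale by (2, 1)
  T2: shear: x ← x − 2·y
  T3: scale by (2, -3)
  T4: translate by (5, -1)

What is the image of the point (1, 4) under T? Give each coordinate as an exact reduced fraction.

T1 scale by (2, 1): (1, 4) → (2, 4)
T2 shear: x ← x − 2·y: (2, 4) → (-6, 4)
T3 scale by (2, -3): (-6, 4) → (-12, -12)
T4 translate by (5, -1): (-12, -12) → (-7, -13)

T(p) = (-7, -13)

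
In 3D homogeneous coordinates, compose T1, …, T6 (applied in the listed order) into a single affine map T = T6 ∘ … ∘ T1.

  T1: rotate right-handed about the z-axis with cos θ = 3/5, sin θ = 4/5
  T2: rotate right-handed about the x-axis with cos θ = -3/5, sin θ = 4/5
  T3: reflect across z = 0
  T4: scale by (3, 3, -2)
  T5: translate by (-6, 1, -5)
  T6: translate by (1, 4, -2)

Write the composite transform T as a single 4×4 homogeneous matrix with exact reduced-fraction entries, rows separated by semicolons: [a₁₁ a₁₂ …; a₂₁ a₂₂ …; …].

T1 = [3/5 -4/5 0 0; 4/5 3/5 0 0; 0 0 1 0; 0 0 0 1]
T2·T1 = [3/5 -4/5 0 0; -12/25 -9/25 -4/5 0; 16/25 12/25 -3/5 0; 0 0 0 1]
T3·…·T1 = [3/5 -4/5 0 0; -12/25 -9/25 -4/5 0; -16/25 -12/25 3/5 0; 0 0 0 1]
T4·…·T1 = [9/5 -12/5 0 0; -36/25 -27/25 -12/5 0; 32/25 24/25 -6/5 0; 0 0 0 1]
T5·…·T1 = [9/5 -12/5 0 -6; -36/25 -27/25 -12/5 1; 32/25 24/25 -6/5 -5; 0 0 0 1]
T6·…·T1 = [9/5 -12/5 0 -5; -36/25 -27/25 -12/5 5; 32/25 24/25 -6/5 -7; 0 0 0 1]

T = [9/5 -12/5 0 -5; -36/25 -27/25 -12/5 5; 32/25 24/25 -6/5 -7; 0 0 0 1]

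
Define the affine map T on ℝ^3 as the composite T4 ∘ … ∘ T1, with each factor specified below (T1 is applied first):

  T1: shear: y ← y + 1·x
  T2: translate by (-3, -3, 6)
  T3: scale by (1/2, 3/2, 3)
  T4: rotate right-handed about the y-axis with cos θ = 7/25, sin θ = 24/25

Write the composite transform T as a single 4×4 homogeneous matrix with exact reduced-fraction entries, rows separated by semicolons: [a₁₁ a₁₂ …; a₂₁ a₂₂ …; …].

T = [7/50 0 72/25 843/50; 3/2 3/2 0 -9/2; -12/25 0 21/25 162/25; 0 0 0 1]

T1 = [1 0 0 0; 1 1 0 0; 0 0 1 0; 0 0 0 1]
T2·T1 = [1 0 0 -3; 1 1 0 -3; 0 0 1 6; 0 0 0 1]
T3·…·T1 = [1/2 0 0 -3/2; 3/2 3/2 0 -9/2; 0 0 3 18; 0 0 0 1]
T4·…·T1 = [7/50 0 72/25 843/50; 3/2 3/2 0 -9/2; -12/25 0 21/25 162/25; 0 0 0 1]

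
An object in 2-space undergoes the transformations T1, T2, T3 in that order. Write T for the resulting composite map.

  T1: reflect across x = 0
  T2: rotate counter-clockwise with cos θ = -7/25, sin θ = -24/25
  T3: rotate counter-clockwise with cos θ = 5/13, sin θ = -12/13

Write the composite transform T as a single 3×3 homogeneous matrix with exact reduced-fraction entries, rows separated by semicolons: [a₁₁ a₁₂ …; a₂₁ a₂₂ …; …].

T1 = [-1 0 0; 0 1 0; 0 0 1]
T2·T1 = [7/25 24/25 0; 24/25 -7/25 0; 0 0 1]
T3·…·T1 = [323/325 36/325 0; 36/325 -323/325 0; 0 0 1]

T = [323/325 36/325 0; 36/325 -323/325 0; 0 0 1]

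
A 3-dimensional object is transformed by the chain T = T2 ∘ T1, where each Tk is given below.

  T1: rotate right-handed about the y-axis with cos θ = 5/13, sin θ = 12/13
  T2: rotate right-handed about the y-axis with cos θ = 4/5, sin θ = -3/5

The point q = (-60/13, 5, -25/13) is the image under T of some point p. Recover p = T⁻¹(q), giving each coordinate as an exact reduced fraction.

p = (-3, 5, -4)

T1 = [5/13 0 12/13 0; 0 1 0 0; -12/13 0 5/13 0; 0 0 0 1]
T2·T1 = [56/65 0 33/65 0; 0 1 0 0; -33/65 0 56/65 0; 0 0 0 1]
det M = 1; M⁻¹ = [56/65 0 -33/65 0; 0 1 0 0; 33/65 0 56/65 0; 0 0 0 1]
M⁻¹ · (-60/13, 5, -25/13)ᵀ = (-3, 5, -4)ᵀ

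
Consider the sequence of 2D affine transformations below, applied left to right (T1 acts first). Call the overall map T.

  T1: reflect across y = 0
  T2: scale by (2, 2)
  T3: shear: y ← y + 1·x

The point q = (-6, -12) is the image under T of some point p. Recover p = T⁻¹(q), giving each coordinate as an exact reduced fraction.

T1 = [1 0 0; 0 -1 0; 0 0 1]
T2·T1 = [2 0 0; 0 -2 0; 0 0 1]
T3·…·T1 = [2 0 0; 2 -2 0; 0 0 1]
det M = -4; M⁻¹ = [1/2 0 0; 1/2 -1/2 0; 0 0 1]
M⁻¹ · (-6, -12)ᵀ = (-3, 3)ᵀ

p = (-3, 3)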